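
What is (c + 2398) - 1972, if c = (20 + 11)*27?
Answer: 1263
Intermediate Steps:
c = 837 (c = 31*27 = 837)
(c + 2398) - 1972 = (837 + 2398) - 1972 = 3235 - 1972 = 1263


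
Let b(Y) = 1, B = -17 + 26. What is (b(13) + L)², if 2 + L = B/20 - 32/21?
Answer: 758641/176400 ≈ 4.3007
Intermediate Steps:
B = 9
L = -1291/420 (L = -2 + (9/20 - 32/21) = -2 - 451/420 = -1291/420 ≈ -3.0738)
(b(13) + L)² = (1 - 1291/420)² = (-871/420)² = 758641/176400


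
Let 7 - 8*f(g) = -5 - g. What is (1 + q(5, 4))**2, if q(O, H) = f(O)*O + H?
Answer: 15625/64 ≈ 244.14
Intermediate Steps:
f(g) = 3/2 + g/8 (f(g) = 7/8 - (-5 - g)/8 = 7/8 + (5/8 + g/8) = 3/2 + g/8)
q(O, H) = H + O*(3/2 + O/8) (q(O, H) = (3/2 + O/8)*O + H = O*(3/2 + O/8) + H = H + O*(3/2 + O/8))
(1 + q(5, 4))**2 = (1 + (4 + (1/8)*5*(12 + 5)))**2 = (1 + (4 + (1/8)*5*17))**2 = (1 + (4 + 85/8))**2 = (1 + 117/8)**2 = (125/8)**2 = 15625/64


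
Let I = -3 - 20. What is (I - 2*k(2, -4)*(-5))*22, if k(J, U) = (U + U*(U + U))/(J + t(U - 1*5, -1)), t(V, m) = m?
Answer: 5654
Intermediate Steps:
k(J, U) = (U + 2*U²)/(-1 + J) (k(J, U) = (U + U*(U + U))/(J - 1) = (U + U*(2*U))/(-1 + J) = (U + 2*U²)/(-1 + J))
I = -23
(I - 2*k(2, -4)*(-5))*22 = (-23 - (-8)*(1 + 2*(-4))/(-1 + 2)*(-5))*22 = (-23 - (-8)*(1 - 8)/1*(-5))*22 = (-23 - (-8)*(-7)*(-5))*22 = (-23 - 2*28*(-5))*22 = (-23 - 56*(-5))*22 = (-23 + 280)*22 = 257*22 = 5654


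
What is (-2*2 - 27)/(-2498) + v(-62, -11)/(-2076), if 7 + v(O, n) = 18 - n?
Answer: 1175/648231 ≈ 0.0018126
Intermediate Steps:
v(O, n) = 11 - n (v(O, n) = -7 + (18 - n) = 11 - n)
(-2*2 - 27)/(-2498) + v(-62, -11)/(-2076) = (-2*2 - 27)/(-2498) + (11 - 1*(-11))/(-2076) = (-4 - 27)*(-1/2498) + (11 + 11)*(-1/2076) = -31*(-1/2498) + 22*(-1/2076) = 31/2498 - 11/1038 = 1175/648231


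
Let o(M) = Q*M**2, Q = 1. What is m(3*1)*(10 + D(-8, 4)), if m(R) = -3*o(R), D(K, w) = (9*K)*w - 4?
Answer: 7614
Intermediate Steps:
D(K, w) = -4 + 9*K*w (D(K, w) = 9*K*w - 4 = -4 + 9*K*w)
o(M) = M**2 (o(M) = 1*M**2 = M**2)
m(R) = -3*R**2
m(3*1)*(10 + D(-8, 4)) = (-3*(3*1)**2)*(10 + (-4 + 9*(-8)*4)) = (-3*3**2)*(10 + (-4 - 288)) = (-3*9)*(10 - 292) = -27*(-282) = 7614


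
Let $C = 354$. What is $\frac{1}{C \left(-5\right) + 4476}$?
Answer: $\frac{1}{2706} \approx 0.00036955$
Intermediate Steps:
$\frac{1}{C \left(-5\right) + 4476} = \frac{1}{354 \left(-5\right) + 4476} = \frac{1}{-1770 + 4476} = \frac{1}{2706}$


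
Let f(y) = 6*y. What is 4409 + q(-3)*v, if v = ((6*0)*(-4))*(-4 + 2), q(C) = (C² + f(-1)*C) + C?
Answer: 4409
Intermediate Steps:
q(C) = C² - 5*C (q(C) = (C² + (6*(-1))*C) + C = (C² - 6*C) + C = C² - 5*C)
v = 0 (v = (0*(-4))*(-2) = 0*(-2) = 0)
4409 + q(-3)*v = 4409 - 3*(-5 - 3)*0 = 4409 - 3*(-8)*0 = 4409 + 24*0 = 4409 + 0 = 4409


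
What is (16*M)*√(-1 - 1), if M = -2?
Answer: -32*I*√2 ≈ -45.255*I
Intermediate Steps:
(16*M)*√(-1 - 1) = (16*(-2))*√(-1 - 1) = -32*I*√2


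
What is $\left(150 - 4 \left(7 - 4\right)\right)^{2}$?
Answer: $19044$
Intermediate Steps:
$\left(150 - 4 \left(7 - 4\right)\right)^{2} = \left(150 - 12\right)^{2} = 138^{2} = 19044$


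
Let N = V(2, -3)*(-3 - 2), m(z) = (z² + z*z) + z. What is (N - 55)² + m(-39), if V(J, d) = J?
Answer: 7228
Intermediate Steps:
m(z) = z + 2*z² (m(z) = (z² + z²) + z = 2*z² + z = z + 2*z²)
N = -10 (N = 2*(-3 - 2) = 2*(-5) = -10)
(N - 55)² + m(-39) = (-10 - 55)² - 39*(1 + 2*(-39)) = (-65)² - 39*(1 - 78) = 4225 - 39*(-77) = 4225 + 3003 = 7228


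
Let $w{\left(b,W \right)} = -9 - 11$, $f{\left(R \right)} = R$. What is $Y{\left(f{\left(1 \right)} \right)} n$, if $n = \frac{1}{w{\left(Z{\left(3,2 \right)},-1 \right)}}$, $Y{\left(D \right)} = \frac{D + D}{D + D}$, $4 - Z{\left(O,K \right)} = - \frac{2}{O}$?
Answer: $- \frac{1}{20} \approx -0.05$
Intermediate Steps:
$Z{\left(O,K \right)} = 4 + \frac{2}{O}$ ($Z{\left(O,K \right)} = 4 - - \frac{2}{O} = 4 + \frac{2}{O}$)
$Y{\left(D \right)} = 1$ ($Y{\left(D \right)} = \frac{2 D}{2 D} = 2 D \frac{1}{2 D} = 1$)
$w{\left(b,W \right)} = -20$ ($w{\left(b,W \right)} = -9 - 11 = -20$)
$n = - \frac{1}{20}$ ($n = \frac{1}{-20} = - \frac{1}{20} \approx -0.05$)
$Y{\left(f{\left(1 \right)} \right)} n = 1 \left(- \frac{1}{20}\right) = - \frac{1}{20}$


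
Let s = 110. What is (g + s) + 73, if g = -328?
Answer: -145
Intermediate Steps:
(g + s) + 73 = (-328 + 110) + 73 = -218 + 73 = -145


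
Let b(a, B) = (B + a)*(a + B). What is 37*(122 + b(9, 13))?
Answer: 22422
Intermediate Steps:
b(a, B) = (B + a)² (b(a, B) = (B + a)*(B + a) = (B + a)²)
37*(122 + b(9, 13)) = 37*(122 + (13 + 9)²) = 37*(122 + 22²) = 37*(122 + 484) = 37*606 = 22422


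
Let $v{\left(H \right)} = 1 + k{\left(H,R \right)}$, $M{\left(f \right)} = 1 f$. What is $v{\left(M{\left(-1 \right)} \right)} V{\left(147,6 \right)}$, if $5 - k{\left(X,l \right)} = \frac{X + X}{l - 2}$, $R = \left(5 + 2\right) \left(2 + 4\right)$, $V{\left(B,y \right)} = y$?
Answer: $\frac{363}{10} \approx 36.3$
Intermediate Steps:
$M{\left(f \right)} = f$
$R = 42$ ($R = 7 \cdot 6 = 42$)
$k{\left(X,l \right)} = 5 - \frac{2 X}{-2 + l}$ ($k{\left(X,l \right)} = 5 - \frac{X + X}{l - 2} = 5 - \frac{2 X}{-2 + l}$)
$v{\left(H \right)} = 6 - \frac{H}{20}$ ($v{\left(H \right)} = 1 + \frac{-10 - 2 H + 5 \cdot 42}{-2 + 42} = 1 + \frac{-10 - 2 H + 210}{40} = 1 + \frac{200 - 2 H}{40} = 1 - \left(-5 + \frac{H}{20}\right) = 6 - \frac{H}{20}$)
$v{\left(M{\left(-1 \right)} \right)} V{\left(147,6 \right)} = \left(6 - - \frac{1}{20}\right) 6 = \left(6 + \frac{1}{20}\right) 6 = \frac{121}{20} \cdot 6 = \frac{363}{10}$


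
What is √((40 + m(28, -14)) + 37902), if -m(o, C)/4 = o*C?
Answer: 3*√4390 ≈ 198.77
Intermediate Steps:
m(o, C) = -4*C*o (m(o, C) = -4*o*C = -4*C*o)
√((40 + m(28, -14)) + 37902) = √((40 - 4*(-14)*28) + 37902) = √((40 + 1568) + 37902) = √(1608 + 37902) = √39510 = 3*√4390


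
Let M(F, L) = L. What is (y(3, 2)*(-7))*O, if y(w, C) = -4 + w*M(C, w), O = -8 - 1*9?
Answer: 595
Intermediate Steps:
O = -17 (O = -8 - 9 = -17)
y(w, C) = -4 + w² (y(w, C) = -4 + w*w = -4 + w²)
(y(3, 2)*(-7))*O = ((-4 + 3²)*(-7))*(-17) = ((-4 + 9)*(-7))*(-17) = (5*(-7))*(-17) = -35*(-17) = 595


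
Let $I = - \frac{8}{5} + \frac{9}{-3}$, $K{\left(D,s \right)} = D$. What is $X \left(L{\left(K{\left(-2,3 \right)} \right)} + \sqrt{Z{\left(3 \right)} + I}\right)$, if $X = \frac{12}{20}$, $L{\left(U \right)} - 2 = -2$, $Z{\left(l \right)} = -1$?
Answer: $\frac{6 i \sqrt{35}}{25} \approx 1.4199 i$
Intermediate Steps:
$I = - \frac{23}{5}$ ($I = \left(-8\right) \frac{1}{5} + 9 \left(- \frac{1}{3}\right) = - \frac{8}{5} - 3 = - \frac{23}{5} \approx -4.6$)
$L{\left(U \right)} = 0$ ($L{\left(U \right)} = 2 - 2 = 0$)
$X = \frac{3}{5}$ ($X = 12 \cdot \frac{1}{20} = \frac{3}{5} \approx 0.6$)
$X \left(L{\left(K{\left(-2,3 \right)} \right)} + \sqrt{Z{\left(3 \right)} + I}\right) = \frac{3 \left(0 + \sqrt{-1 - \frac{23}{5}}\right)}{5} = \frac{3 \left(0 + \sqrt{- \frac{28}{5}}\right)}{5} = \frac{3 \left(0 + \frac{2 i \sqrt{35}}{5}\right)}{5} = \frac{3 \frac{2 i \sqrt{35}}{5}}{5} = \frac{6 i \sqrt{35}}{25}$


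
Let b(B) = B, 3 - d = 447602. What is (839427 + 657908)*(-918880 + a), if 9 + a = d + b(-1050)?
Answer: -2047662511230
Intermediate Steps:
d = -447599 (d = 3 - 1*447602 = 3 - 447602 = -447599)
a = -448658 (a = -9 + (-447599 - 1050) = -9 - 448649 = -448658)
(839427 + 657908)*(-918880 + a) = (839427 + 657908)*(-918880 - 448658) = 1497335*(-1367538) = -2047662511230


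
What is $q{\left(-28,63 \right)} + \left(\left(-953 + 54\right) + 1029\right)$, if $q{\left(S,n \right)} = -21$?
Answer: $109$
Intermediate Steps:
$q{\left(-28,63 \right)} + \left(\left(-953 + 54\right) + 1029\right) = -21 + \left(\left(-953 + 54\right) + 1029\right) = -21 + \left(-899 + 1029\right) = -21 + 130 = 109$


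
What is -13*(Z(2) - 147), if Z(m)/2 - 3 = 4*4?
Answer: 1417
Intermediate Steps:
Z(m) = 38 (Z(m) = 6 + 2*(4*4) = 6 + 2*16 = 6 + 32 = 38)
-13*(Z(2) - 147) = -13*(38 - 147) = -13*(-109) = 1417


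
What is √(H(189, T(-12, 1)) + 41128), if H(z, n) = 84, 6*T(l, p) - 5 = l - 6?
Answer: 2*√10303 ≈ 203.01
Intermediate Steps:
T(l, p) = -⅙ + l/6 (T(l, p) = ⅚ + (l - 6)/6 = ⅚ + (-6 + l)/6 = ⅚ + (-1 + l/6) = -⅙ + l/6)
√(H(189, T(-12, 1)) + 41128) = √(84 + 41128) = √41212 = 2*√10303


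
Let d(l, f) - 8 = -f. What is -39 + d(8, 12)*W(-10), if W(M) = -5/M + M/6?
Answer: -103/3 ≈ -34.333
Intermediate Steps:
d(l, f) = 8 - f
W(M) = -5/M + M/6 (W(M) = -5/M + M*(1/6) = -5/M + M/6)
-39 + d(8, 12)*W(-10) = -39 + (8 - 1*12)*(-5/(-10) + (1/6)*(-10)) = -39 + (8 - 12)*(-5*(-1/10) - 5/3) = -39 - 4*(1/2 - 5/3) = -39 - 4*(-7/6) = -39 + 14/3 = -103/3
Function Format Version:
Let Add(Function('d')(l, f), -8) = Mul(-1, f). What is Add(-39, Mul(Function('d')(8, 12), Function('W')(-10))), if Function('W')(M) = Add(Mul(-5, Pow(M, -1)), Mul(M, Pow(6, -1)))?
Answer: Rational(-103, 3) ≈ -34.333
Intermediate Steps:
Function('d')(l, f) = Add(8, Mul(-1, f))
Function('W')(M) = Add(Mul(-5, Pow(M, -1)), Mul(Rational(1, 6), M)) (Function('W')(M) = Add(Mul(-5, Pow(M, -1)), Mul(M, Rational(1, 6))) = Add(Mul(-5, Pow(M, -1)), Mul(Rational(1, 6), M)))
Add(-39, Mul(Function('d')(8, 12), Function('W')(-10))) = Add(-39, Mul(Add(8, Mul(-1, 12)), Add(Mul(-5, Pow(-10, -1)), Mul(Rational(1, 6), -10)))) = Add(-39, Mul(Add(8, -12), Add(Mul(-5, Rational(-1, 10)), Rational(-5, 3)))) = Add(-39, Mul(-4, Add(Rational(1, 2), Rational(-5, 3)))) = Add(-39, Mul(-4, Rational(-7, 6))) = Add(-39, Rational(14, 3)) = Rational(-103, 3)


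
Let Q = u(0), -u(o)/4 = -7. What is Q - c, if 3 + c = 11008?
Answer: -10977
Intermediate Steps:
u(o) = 28 (u(o) = -4*(-7) = 28)
c = 11005 (c = -3 + 11008 = 11005)
Q = 28
Q - c = 28 - 1*11005 = 28 - 11005 = -10977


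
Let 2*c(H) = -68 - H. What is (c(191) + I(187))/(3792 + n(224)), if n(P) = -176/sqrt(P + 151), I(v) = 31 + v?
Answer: 15730875/674024128 + 9735*sqrt(15)/674024128 ≈ 0.023395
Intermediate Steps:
n(P) = -176/sqrt(151 + P)
c(H) = -34 - H/2 (c(H) = (-68 - H)/2 = -34 - H/2)
(c(191) + I(187))/(3792 + n(224)) = ((-34 - 1/2*191) + (31 + 187))/(3792 - 176/sqrt(151 + 224)) = ((-34 - 191/2) + 218)/(3792 - 176*sqrt(15)/75) = (-259/2 + 218)/(3792 - 176*sqrt(15)/75) = 177/(2*(3792 - 176*sqrt(15)/75))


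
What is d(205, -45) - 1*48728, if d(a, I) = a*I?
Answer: -57953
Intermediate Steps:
d(a, I) = I*a
d(205, -45) - 1*48728 = -45*205 - 1*48728 = -9225 - 48728 = -57953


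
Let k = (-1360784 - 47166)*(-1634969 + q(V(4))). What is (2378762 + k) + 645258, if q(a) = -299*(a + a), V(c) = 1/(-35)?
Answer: 16113535002170/7 ≈ 2.3019e+12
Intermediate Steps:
V(c) = -1/35
q(a) = -598*a
k = 16113513834030/7 (k = (-1360784 - 47166)*(-1634969 - 598*(-1/35)) = -1407950*(-1634969 + 598/35) = -1407950*(-57223317/35) = 16113513834030/7 ≈ 2.3019e+12)
(2378762 + k) + 645258 = (2378762 + 16113513834030/7) + 645258 = 16113530485364/7 + 645258 = 16113535002170/7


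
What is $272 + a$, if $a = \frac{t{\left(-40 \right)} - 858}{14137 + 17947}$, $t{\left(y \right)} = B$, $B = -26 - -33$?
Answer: $\frac{8725997}{32084} \approx 271.97$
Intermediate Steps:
$B = 7$ ($B = -26 + 33 = 7$)
$t{\left(y \right)} = 7$
$a = - \frac{851}{32084}$ ($a = \frac{7 - 858}{14137 + 17947} = - \frac{851}{32084} \approx -0.026524$)
$272 + a = 272 - \frac{851}{32084} = \frac{8725997}{32084}$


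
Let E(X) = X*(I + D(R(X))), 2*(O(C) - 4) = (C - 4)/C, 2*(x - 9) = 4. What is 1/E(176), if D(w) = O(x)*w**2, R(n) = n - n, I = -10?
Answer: -1/1760 ≈ -0.00056818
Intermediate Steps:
x = 11 (x = 9 + (1/2)*4 = 9 + 2 = 11)
R(n) = 0
O(C) = 4 + (-4 + C)/(2*C) (O(C) = 4 + ((C - 4)/C)/2 = 4 + ((-4 + C)/C)/2 = 4 + (-4 + C)/(2*C))
D(w) = 95*w**2/22 (D(w) = (9/2 - 2/11)*w**2 = 95*w**2/22)
E(X) = -10*X (E(X) = X*(-10 + (95/22)*0**2) = X*(-10 + (95/22)*0) = X*(-10 + 0) = X*(-10) = -10*X)
1/E(176) = 1/(-10*176) = 1/(-1760) = -1/1760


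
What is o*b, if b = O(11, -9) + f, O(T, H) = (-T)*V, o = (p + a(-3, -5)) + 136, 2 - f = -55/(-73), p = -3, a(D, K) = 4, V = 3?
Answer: -317566/73 ≈ -4350.2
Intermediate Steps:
f = 91/73 (f = 2 - (-55)/(-73) = 2 - (-55)*(-1)/73 = 2 - 1*55/73 = 2 - 55/73 = 91/73 ≈ 1.2466)
o = 137 (o = (-3 + 4) + 136 = 1 + 136 = 137)
O(T, H) = -3*T (O(T, H) = -T*3 = -3*T)
b = -2318/73 (b = -3*11 + 91/73 = -33 + 91/73 = -2318/73 ≈ -31.753)
o*b = 137*(-2318/73) = -317566/73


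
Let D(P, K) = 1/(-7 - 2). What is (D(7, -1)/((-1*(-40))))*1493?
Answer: -1493/360 ≈ -4.1472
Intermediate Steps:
D(P, K) = -⅑ (D(P, K) = 1/(-9) = -⅑)
(D(7, -1)/((-1*(-40))))*1493 = -1/(9*((-1*(-40))))*1493 = -⅑/40*1493 = -⅑*1/40*1493 = -1/360*1493 = -1493/360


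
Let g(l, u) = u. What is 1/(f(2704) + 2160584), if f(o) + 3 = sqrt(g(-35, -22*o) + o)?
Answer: 2160581/4668110314345 - 52*I*sqrt(21)/4668110314345 ≈ 4.6284e-7 - 5.1047e-11*I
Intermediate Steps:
f(o) = -3 + sqrt(21)*sqrt(-o) (f(o) = -3 + sqrt(-22*o + o) = -3 + sqrt(-21*o) = -3 + sqrt(21)*sqrt(-o))
1/(f(2704) + 2160584) = 1/((-3 + sqrt(21)*sqrt(-1*2704)) + 2160584) = 1/((-3 + sqrt(21)*sqrt(-2704)) + 2160584) = 1/((-3 + sqrt(21)*(52*I)) + 2160584) = 1/((-3 + 52*I*sqrt(21)) + 2160584) = 1/(2160581 + 52*I*sqrt(21))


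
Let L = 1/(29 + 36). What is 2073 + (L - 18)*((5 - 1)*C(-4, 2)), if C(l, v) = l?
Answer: 153449/65 ≈ 2360.8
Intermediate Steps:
L = 1/65 ≈ 0.015385
2073 + (L - 18)*((5 - 1)*C(-4, 2)) = 2073 + (1/65 - 18)*((5 - 1)*(-4)) = 2073 - 4676*(-4)/65 = 2073 - 1169/65*(-16) = 2073 + 18704/65 = 153449/65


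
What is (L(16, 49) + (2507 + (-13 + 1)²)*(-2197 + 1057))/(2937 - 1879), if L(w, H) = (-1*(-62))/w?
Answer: -24177089/8464 ≈ -2856.5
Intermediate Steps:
L(w, H) = 62/w
(L(16, 49) + (2507 + (-13 + 1)²)*(-2197 + 1057))/(2937 - 1879) = (62/16 + (2507 + (-13 + 1)²)*(-2197 + 1057))/(2937 - 1879) = (62*(1/16) + (2507 + (-12)²)*(-1140))/1058 = (31/8 + (2507 + 144)*(-1140))*(1/1058) = (31/8 + 2651*(-1140))*(1/1058) = (31/8 - 3022140)*(1/1058) = -24177089/8*1/1058 = -24177089/8464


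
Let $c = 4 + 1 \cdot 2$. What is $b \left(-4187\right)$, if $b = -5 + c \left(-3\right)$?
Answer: $96301$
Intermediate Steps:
$c = 6$ ($c = 4 + 2 = 6$)
$b = -23$ ($b = -5 + 6 \left(-3\right) = -5 - 18 = -23$)
$b \left(-4187\right) = \left(-23\right) \left(-4187\right) = 96301$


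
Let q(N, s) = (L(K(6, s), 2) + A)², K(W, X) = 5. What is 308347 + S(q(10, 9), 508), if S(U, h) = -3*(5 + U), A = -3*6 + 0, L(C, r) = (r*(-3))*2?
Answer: 305632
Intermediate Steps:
L(C, r) = -6*r (L(C, r) = -3*r*2 = -6*r)
A = -18 (A = -18 + 0 = -18)
q(N, s) = 900 (q(N, s) = (-6*2 - 18)² = (-12 - 18)² = (-30)² = 900)
S(U, h) = -15 - 3*U
308347 + S(q(10, 9), 508) = 308347 + (-15 - 3*900) = 308347 + (-15 - 2700) = 308347 - 2715 = 305632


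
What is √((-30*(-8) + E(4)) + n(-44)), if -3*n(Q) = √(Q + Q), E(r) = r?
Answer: √(2196 - 6*I*√22)/3 ≈ 15.621 - 0.10009*I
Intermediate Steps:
n(Q) = -√2*√Q/3 (n(Q) = -√(Q + Q)/3 = -√2*√Q/3)
√((-30*(-8) + E(4)) + n(-44)) = √((-30*(-8) + 4) - √2*√(-44)/3) = √((240 + 4) - √2*2*I*√11/3) = √(244 - 2*I*√22/3)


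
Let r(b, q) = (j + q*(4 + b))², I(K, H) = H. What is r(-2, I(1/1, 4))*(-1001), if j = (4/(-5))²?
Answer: -46702656/625 ≈ -74724.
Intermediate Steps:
j = 16/25 (j = (-⅕*4)² = (-⅘)² = 16/25 ≈ 0.64000)
r(b, q) = (16/25 + q*(4 + b))²
r(-2, I(1/1, 4))*(-1001) = ((16 + 100*4 + 25*(-2)*4)²/625)*(-1001) = ((16 + 400 - 200)²/625)*(-1001) = ((1/625)*216²)*(-1001) = ((1/625)*46656)*(-1001) = (46656/625)*(-1001) = -46702656/625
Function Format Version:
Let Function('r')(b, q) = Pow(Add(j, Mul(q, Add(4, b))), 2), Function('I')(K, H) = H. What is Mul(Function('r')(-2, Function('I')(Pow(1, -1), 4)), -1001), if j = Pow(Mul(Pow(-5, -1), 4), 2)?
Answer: Rational(-46702656, 625) ≈ -74724.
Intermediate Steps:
j = Rational(16, 25) (j = Pow(Mul(Rational(-1, 5), 4), 2) = Pow(Rational(-4, 5), 2) = Rational(16, 25) ≈ 0.64000)
Function('r')(b, q) = Pow(Add(Rational(16, 25), Mul(q, Add(4, b))), 2)
Mul(Function('r')(-2, Function('I')(Pow(1, -1), 4)), -1001) = Mul(Mul(Rational(1, 625), Pow(Add(16, Mul(100, 4), Mul(25, -2, 4)), 2)), -1001) = Mul(Mul(Rational(1, 625), Pow(Add(16, 400, -200), 2)), -1001) = Mul(Mul(Rational(1, 625), Pow(216, 2)), -1001) = Mul(Mul(Rational(1, 625), 46656), -1001) = Mul(Rational(46656, 625), -1001) = Rational(-46702656, 625)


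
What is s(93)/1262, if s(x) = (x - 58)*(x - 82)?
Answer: 385/1262 ≈ 0.30507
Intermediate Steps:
s(x) = (-82 + x)*(-58 + x) (s(x) = (-58 + x)*(-82 + x) = (-82 + x)*(-58 + x))
s(93)/1262 = (4756 + 93² - 140*93)/1262 = (4756 + 8649 - 13020)*(1/1262) = 385*(1/1262) = 385/1262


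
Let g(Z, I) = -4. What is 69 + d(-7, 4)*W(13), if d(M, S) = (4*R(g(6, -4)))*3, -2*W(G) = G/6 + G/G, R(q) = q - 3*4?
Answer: 373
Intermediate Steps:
R(q) = -12 + q (R(q) = q - 12 = -12 + q)
W(G) = -½ - G/12 (W(G) = -(G/6 + G/G)/2 = -(G*(⅙) + 1)/2 = -(G/6 + 1)/2 = -(1 + G/6)/2 = -½ - G/12)
d(M, S) = -192 (d(M, S) = (4*(-12 - 4))*3 = (4*(-16))*3 = -64*3 = -192)
69 + d(-7, 4)*W(13) = 69 - 192*(-½ - 1/12*13) = 69 - 192*(-½ - 13/12) = 69 - 192*(-19/12) = 69 + 304 = 373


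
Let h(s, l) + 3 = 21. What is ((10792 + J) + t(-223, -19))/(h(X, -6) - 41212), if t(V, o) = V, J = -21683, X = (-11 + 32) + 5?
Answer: 5557/20597 ≈ 0.26980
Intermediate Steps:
X = 26 (X = 21 + 5 = 26)
h(s, l) = 18 (h(s, l) = -3 + 21 = 18)
((10792 + J) + t(-223, -19))/(h(X, -6) - 41212) = ((10792 - 21683) - 223)/(18 - 41212) = (-10891 - 223)/(-41194) = -11114*(-1/41194) = 5557/20597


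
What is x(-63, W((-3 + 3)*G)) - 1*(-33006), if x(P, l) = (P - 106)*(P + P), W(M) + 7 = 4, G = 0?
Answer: 54300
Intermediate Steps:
W(M) = -3 (W(M) = -7 + 4 = -3)
x(P, l) = 2*P*(-106 + P) (x(P, l) = (-106 + P)*(2*P) = 2*P*(-106 + P))
x(-63, W((-3 + 3)*G)) - 1*(-33006) = 2*(-63)*(-106 - 63) - 1*(-33006) = 2*(-63)*(-169) + 33006 = 21294 + 33006 = 54300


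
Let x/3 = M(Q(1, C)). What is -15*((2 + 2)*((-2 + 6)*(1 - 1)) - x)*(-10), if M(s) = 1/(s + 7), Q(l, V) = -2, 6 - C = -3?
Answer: -90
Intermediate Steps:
C = 9 (C = 6 - 1*(-3) = 6 + 3 = 9)
M(s) = 1/(7 + s)
x = 3/5 (x = 3/(7 - 2) = 3/5 ≈ 0.60000)
-15*((2 + 2)*((-2 + 6)*(1 - 1)) - x)*(-10) = -15*((2 + 2)*((-2 + 6)*(1 - 1)) - 1*3/5)*(-10) = -15*(4*(4*0) - 3/5)*(-10) = -15*(4*0 - 3/5)*(-10) = -15*(0 - 3/5)*(-10) = -15*(-3/5)*(-10) = 9*(-10) = -90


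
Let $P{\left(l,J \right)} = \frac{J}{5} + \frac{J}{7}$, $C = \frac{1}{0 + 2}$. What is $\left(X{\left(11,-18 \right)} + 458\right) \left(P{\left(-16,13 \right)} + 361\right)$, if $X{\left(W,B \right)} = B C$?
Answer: $\frac{5743159}{35} \approx 1.6409 \cdot 10^{5}$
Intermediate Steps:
$C = \frac{1}{2} \approx 0.5$
$X{\left(W,B \right)} = \frac{B}{2}$ ($X{\left(W,B \right)} = B \frac{1}{2} = \frac{B}{2}$)
$P{\left(l,J \right)} = \frac{12 J}{35}$ ($P{\left(l,J \right)} = J \frac{1}{5} + J \frac{1}{7} = \frac{J}{5} + \frac{J}{7} = \frac{12 J}{35}$)
$\left(X{\left(11,-18 \right)} + 458\right) \left(P{\left(-16,13 \right)} + 361\right) = \left(\frac{1}{2} \left(-18\right) + 458\right) \left(\frac{12}{35} \cdot 13 + 361\right) = \left(-9 + 458\right) \left(\frac{156}{35} + 361\right) = 449 \cdot \frac{12791}{35} = \frac{5743159}{35}$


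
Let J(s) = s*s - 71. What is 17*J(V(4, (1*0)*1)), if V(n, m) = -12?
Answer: 1241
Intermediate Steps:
J(s) = -71 + s² (J(s) = s² - 71 = -71 + s²)
17*J(V(4, (1*0)*1)) = 17*(-71 + (-12)²) = 17*(-71 + 144) = 17*73 = 1241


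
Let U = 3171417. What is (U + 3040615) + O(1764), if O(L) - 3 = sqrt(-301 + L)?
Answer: 6212035 + sqrt(1463) ≈ 6.2121e+6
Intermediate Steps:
O(L) = 3 + sqrt(-301 + L)
(U + 3040615) + O(1764) = (3171417 + 3040615) + (3 + sqrt(-301 + 1764)) = 6212032 + (3 + sqrt(1463)) = 6212035 + sqrt(1463)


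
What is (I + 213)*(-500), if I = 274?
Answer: -243500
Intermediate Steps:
(I + 213)*(-500) = (274 + 213)*(-500) = 487*(-500) = -243500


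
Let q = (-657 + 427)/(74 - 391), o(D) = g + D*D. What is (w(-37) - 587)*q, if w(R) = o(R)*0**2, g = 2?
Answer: -135010/317 ≈ -425.90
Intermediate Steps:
o(D) = 2 + D**2 (o(D) = 2 + D*D = 2 + D**2)
q = 230/317 (q = -230/(-317) = -230*(-1/317) = 230/317 ≈ 0.72555)
w(R) = 0 (w(R) = (2 + R**2)*0**2 = (2 + R**2)*0 = 0)
(w(-37) - 587)*q = (0 - 587)*(230/317) = -587*230/317 = -135010/317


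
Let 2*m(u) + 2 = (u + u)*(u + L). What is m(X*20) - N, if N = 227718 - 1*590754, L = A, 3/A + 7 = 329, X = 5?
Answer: 60058785/161 ≈ 3.7304e+5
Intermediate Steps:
A = 3/322 (A = 3/(-7 + 329) = 3/322 ≈ 0.0093168)
L = 3/322 ≈ 0.0093168
N = -363036 (N = 227718 - 590754 = -363036)
m(u) = -1 + u*(3/322 + u) (m(u) = -1 + ((u + u)*(u + 3/322))/2 = -1 + ((2*u)*(3/322 + u))/2 = -1 + (2*u*(3/322 + u))/2 = -1 + u*(3/322 + u))
m(X*20) - N = (-1 + (5*20)**2 + 3*(5*20)/322) - 1*(-363036) = (-1 + 100**2 + (3/322)*100) + 363036 = (-1 + 10000 + 150/161) + 363036 = 1609989/161 + 363036 = 60058785/161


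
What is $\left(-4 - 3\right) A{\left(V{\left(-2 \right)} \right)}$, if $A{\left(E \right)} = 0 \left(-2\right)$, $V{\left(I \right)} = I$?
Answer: $0$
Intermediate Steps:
$A{\left(E \right)} = 0$
$\left(-4 - 3\right) A{\left(V{\left(-2 \right)} \right)} = \left(-4 - 3\right) 0 = \left(-7\right) 0 = 0$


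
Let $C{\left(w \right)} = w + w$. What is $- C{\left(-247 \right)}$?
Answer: $494$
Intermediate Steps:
$C{\left(w \right)} = 2 w$
$- C{\left(-247 \right)} = - 2 \left(-247\right) = \left(-1\right) \left(-494\right) = 494$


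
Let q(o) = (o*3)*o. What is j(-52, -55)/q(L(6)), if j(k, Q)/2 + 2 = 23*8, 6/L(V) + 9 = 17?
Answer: 5824/27 ≈ 215.70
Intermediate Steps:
L(V) = 3/4 (L(V) = 6/(-9 + 17) = 6/8 = 6*(1/8) = 3/4)
j(k, Q) = 364 (j(k, Q) = -4 + 2*(23*8) = -4 + 2*184 = -4 + 368 = 364)
q(o) = 3*o**2 (q(o) = (3*o)*o = 3*o**2)
j(-52, -55)/q(L(6)) = 364/((3*(3/4)**2)) = 364/((3*(9/16))) = 364/(27/16) = 364*(16/27) = 5824/27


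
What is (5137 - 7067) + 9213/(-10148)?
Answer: -19594853/10148 ≈ -1930.9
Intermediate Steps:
(5137 - 7067) + 9213/(-10148) = -1930 + 9213*(-1/10148) = -1930 - 9213/10148 = -19594853/10148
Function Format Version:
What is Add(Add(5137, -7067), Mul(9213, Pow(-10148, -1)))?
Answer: Rational(-19594853, 10148) ≈ -1930.9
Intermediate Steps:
Add(Add(5137, -7067), Mul(9213, Pow(-10148, -1))) = Add(-1930, Mul(9213, Rational(-1, 10148))) = Add(-1930, Rational(-9213, 10148)) = Rational(-19594853, 10148)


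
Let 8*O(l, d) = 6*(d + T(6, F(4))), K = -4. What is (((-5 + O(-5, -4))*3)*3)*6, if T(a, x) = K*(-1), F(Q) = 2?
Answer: -270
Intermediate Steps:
T(a, x) = 4 (T(a, x) = -4*(-1) = 4)
O(l, d) = 3 + 3*d/4 (O(l, d) = (6*(d + 4))/8 = (6*(4 + d))/8 = (24 + 6*d)/8 = 3 + 3*d/4)
(((-5 + O(-5, -4))*3)*3)*6 = (((-5 + (3 + (¾)*(-4)))*3)*3)*6 = (((-5 + (3 - 3))*3)*3)*6 = (((-5 + 0)*3)*3)*6 = (-5*3*3)*6 = -15*3*6 = -45*6 = -270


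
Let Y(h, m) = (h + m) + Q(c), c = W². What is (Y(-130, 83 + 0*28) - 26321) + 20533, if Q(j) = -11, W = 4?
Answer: -5846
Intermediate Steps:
c = 16 (c = 4² = 16)
Y(h, m) = -11 + h + m (Y(h, m) = (h + m) - 11 = -11 + h + m)
(Y(-130, 83 + 0*28) - 26321) + 20533 = ((-11 - 130 + (83 + 0*28)) - 26321) + 20533 = ((-11 - 130 + (83 + 0)) - 26321) + 20533 = ((-11 - 130 + 83) - 26321) + 20533 = (-58 - 26321) + 20533 = -26379 + 20533 = -5846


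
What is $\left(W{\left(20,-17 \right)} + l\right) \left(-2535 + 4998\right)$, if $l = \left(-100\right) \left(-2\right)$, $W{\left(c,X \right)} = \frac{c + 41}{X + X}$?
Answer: $\frac{16598157}{34} \approx 4.8818 \cdot 10^{5}$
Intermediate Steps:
$W{\left(c,X \right)} = \frac{41 + c}{2 X}$
$l = 200$
$\left(W{\left(20,-17 \right)} + l\right) \left(-2535 + 4998\right) = \left(\frac{41 + 20}{2 \left(-17\right)} + 200\right) \left(-2535 + 4998\right) = \left(\frac{1}{2} \left(- \frac{1}{17}\right) 61 + 200\right) 2463 = \left(- \frac{61}{34} + 200\right) 2463 = \frac{6739}{34} \cdot 2463 = \frac{16598157}{34}$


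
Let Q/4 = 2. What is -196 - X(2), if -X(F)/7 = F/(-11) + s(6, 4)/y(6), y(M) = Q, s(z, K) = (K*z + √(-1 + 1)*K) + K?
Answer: -3801/22 ≈ -172.77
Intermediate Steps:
Q = 8 (Q = 4*2 = 8)
s(z, K) = K + K*z (s(z, K) = (K*z + √0*K) + K = (K*z + 0*K) + K = (K*z + 0) + K = K*z + K = K + K*z)
y(M) = 8
X(F) = -49/2 + 7*F/11 (X(F) = -7*(F/(-11) + (4*(1 + 6))/8) = -7*(F*(-1/11) + (4*7)*(⅛)) = -7*(-F/11 + 28*(⅛)) = -7*(-F/11 + 7/2) = -7*(7/2 - F/11) = -49/2 + 7*F/11)
-196 - X(2) = -196 - (-49/2 + (7/11)*2) = -196 - (-49/2 + 14/11) = -196 - 1*(-511/22) = -196 + 511/22 = -3801/22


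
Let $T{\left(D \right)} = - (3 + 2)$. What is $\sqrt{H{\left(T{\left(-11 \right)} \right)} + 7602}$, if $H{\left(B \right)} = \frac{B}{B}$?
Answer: $\sqrt{7603} \approx 87.195$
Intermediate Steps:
$T{\left(D \right)} = -5$ ($T{\left(D \right)} = \left(-1\right) 5 = -5$)
$H{\left(B \right)} = 1$
$\sqrt{H{\left(T{\left(-11 \right)} \right)} + 7602} = \sqrt{1 + 7602} = \sqrt{7603}$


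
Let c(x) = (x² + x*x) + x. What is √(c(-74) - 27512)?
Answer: I*√16634 ≈ 128.97*I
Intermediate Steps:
c(x) = x + 2*x² (c(x) = (x² + x²) + x = 2*x² + x = x + 2*x²)
√(c(-74) - 27512) = √(-74*(1 + 2*(-74)) - 27512) = √(-74*(1 - 148) - 27512) = √(-74*(-147) - 27512) = √(10878 - 27512) = √(-16634) = I*√16634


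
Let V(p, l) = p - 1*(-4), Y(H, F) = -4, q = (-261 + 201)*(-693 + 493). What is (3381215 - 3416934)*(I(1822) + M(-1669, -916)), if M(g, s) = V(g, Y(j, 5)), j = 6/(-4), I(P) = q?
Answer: -369155865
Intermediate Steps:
q = 12000 (q = -60*(-200) = 12000)
I(P) = 12000
j = -3/2 (j = 6*(-¼) = -3/2 ≈ -1.5000)
V(p, l) = 4 + p (V(p, l) = p + 4 = 4 + p)
M(g, s) = 4 + g
(3381215 - 3416934)*(I(1822) + M(-1669, -916)) = (3381215 - 3416934)*(12000 + (4 - 1669)) = -35719*(12000 - 1665) = -35719*10335 = -369155865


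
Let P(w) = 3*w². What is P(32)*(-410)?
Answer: -1259520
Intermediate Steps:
P(32)*(-410) = (3*32²)*(-410) = (3*1024)*(-410) = 3072*(-410) = -1259520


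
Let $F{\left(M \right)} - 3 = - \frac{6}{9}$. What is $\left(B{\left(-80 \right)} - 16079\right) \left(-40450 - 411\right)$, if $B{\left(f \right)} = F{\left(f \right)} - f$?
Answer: $\frac{1960919390}{3} \approx 6.5364 \cdot 10^{8}$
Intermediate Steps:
$F{\left(M \right)} = \frac{7}{3}$ ($F{\left(M \right)} = 3 - \frac{6}{9} = 3 - \frac{2}{3} = \frac{7}{3}$)
$B{\left(f \right)} = \frac{7}{3} - f$
$\left(B{\left(-80 \right)} - 16079\right) \left(-40450 - 411\right) = \left(\left(\frac{7}{3} - -80\right) - 16079\right) \left(-40450 - 411\right) = \left(\left(\frac{7}{3} + 80\right) - 16079\right) \left(-40450 - 411\right) = \left(\frac{247}{3} - 16079\right) \left(-40450 - 411\right) = \left(- \frac{47990}{3}\right) \left(-40861\right) = \frac{1960919390}{3}$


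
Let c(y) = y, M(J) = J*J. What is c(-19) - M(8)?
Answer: -83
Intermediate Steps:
M(J) = J**2
c(-19) - M(8) = -19 - 1*8**2 = -19 - 1*64 = -19 - 64 = -83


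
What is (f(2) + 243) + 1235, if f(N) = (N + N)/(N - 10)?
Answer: 2955/2 ≈ 1477.5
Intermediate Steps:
f(N) = 2*N/(-10 + N) (f(N) = (2*N)/(-10 + N) = 2*N/(-10 + N))
(f(2) + 243) + 1235 = (2*2/(-10 + 2) + 243) + 1235 = (2*2/(-8) + 243) + 1235 = (2*2*(-⅛) + 243) + 1235 = (-½ + 243) + 1235 = 485/2 + 1235 = 2955/2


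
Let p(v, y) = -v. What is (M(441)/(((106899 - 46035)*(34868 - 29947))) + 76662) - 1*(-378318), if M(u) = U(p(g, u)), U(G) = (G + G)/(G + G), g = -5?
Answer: 136271853285121/299511744 ≈ 4.5498e+5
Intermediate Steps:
U(G) = 1 (U(G) = (2*G)/((2*G)) = (2*G)*(1/(2*G)) = 1)
M(u) = 1
(M(441)/(((106899 - 46035)*(34868 - 29947))) + 76662) - 1*(-378318) = (1/((106899 - 46035)*(34868 - 29947)) + 76662) - 1*(-378318) = (1/(60864*4921) + 76662) + 378318 = (1/299511744 + 76662) + 378318 = 22961169318529/299511744 + 378318 = 136271853285121/299511744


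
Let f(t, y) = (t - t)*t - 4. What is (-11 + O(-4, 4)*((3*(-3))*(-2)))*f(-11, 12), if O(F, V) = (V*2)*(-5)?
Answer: 2924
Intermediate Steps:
O(F, V) = -10*V (O(F, V) = (2*V)*(-5) = -10*V)
f(t, y) = -4 (f(t, y) = 0*t - 4 = 0 - 4 = -4)
(-11 + O(-4, 4)*((3*(-3))*(-2)))*f(-11, 12) = (-11 + (-10*4)*((3*(-3))*(-2)))*(-4) = (-11 - (-360)*(-2))*(-4) = (-11 - 40*18)*(-4) = (-11 - 720)*(-4) = -731*(-4) = 2924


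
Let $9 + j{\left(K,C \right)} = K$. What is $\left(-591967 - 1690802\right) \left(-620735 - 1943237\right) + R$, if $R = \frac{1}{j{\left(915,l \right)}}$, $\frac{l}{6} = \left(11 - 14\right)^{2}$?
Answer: $\frac{5302777953412009}{906} \approx 5.853 \cdot 10^{12}$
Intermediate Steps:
$l = 54$ ($l = 6 \left(11 - 14\right)^{2} = 6 \left(-3\right)^{2} = 6 \cdot 9 = 54$)
$j{\left(K,C \right)} = -9 + K$
$R = \frac{1}{906}$ ($R = \frac{1}{-9 + 915} = \frac{1}{906} \approx 0.0011038$)
$\left(-591967 - 1690802\right) \left(-620735 - 1943237\right) + R = \left(-591967 - 1690802\right) \left(-620735 - 1943237\right) + \frac{1}{906} = \left(-591967 - 1690802\right) \left(-2563972\right) + \frac{1}{906} = \left(-2282769\right) \left(-2563972\right) + \frac{1}{906} = 5852955798468 + \frac{1}{906} = \frac{5302777953412009}{906}$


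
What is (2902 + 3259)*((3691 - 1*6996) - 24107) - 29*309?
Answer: -168894293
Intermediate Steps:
(2902 + 3259)*((3691 - 1*6996) - 24107) - 29*309 = 6161*((3691 - 6996) - 24107) - 1*8961 = 6161*(-3305 - 24107) - 8961 = 6161*(-27412) - 8961 = -168885332 - 8961 = -168894293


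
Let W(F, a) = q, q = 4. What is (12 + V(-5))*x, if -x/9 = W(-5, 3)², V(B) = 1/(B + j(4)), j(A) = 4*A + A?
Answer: -8688/5 ≈ -1737.6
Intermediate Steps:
j(A) = 5*A
W(F, a) = 4
V(B) = 1/(20 + B) (V(B) = 1/(B + 5*4) = 1/(B + 20) = 1/(20 + B))
x = -144 (x = -9*4² = -9*16 = -144)
(12 + V(-5))*x = (12 + 1/(20 - 5))*(-144) = (12 + 1/15)*(-144) = (181/15)*(-144) = -8688/5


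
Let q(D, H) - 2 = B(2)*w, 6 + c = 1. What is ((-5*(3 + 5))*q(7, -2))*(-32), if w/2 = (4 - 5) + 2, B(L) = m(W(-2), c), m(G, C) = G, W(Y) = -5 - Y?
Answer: -5120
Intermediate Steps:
c = -5 (c = -6 + 1 = -5)
B(L) = -3 (B(L) = -5 - 1*(-2) = -5 + 2 = -3)
w = 2 (w = 2*((4 - 5) + 2) = 2*(-1 + 2) = 2*1 = 2)
q(D, H) = -4 (q(D, H) = 2 - 3*2 = 2 - 6 = -4)
((-5*(3 + 5))*q(7, -2))*(-32) = (-5*(3 + 5)*(-4))*(-32) = (-5*8*(-4))*(-32) = -40*(-4)*(-32) = 160*(-32) = -5120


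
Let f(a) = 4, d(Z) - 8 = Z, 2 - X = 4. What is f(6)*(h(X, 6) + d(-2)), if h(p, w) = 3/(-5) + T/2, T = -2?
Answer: 88/5 ≈ 17.600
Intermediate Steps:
X = -2 (X = 2 - 1*4 = 2 - 4 = -2)
d(Z) = 8 + Z
h(p, w) = -8/5 (h(p, w) = 3/(-5) - 2/2 = 3*(-1/5) - 2*1/2 = -3/5 - 1 = -8/5)
f(6)*(h(X, 6) + d(-2)) = 4*(-8/5 + (8 - 2)) = 4*(-8/5 + 6) = 4*(22/5) = 88/5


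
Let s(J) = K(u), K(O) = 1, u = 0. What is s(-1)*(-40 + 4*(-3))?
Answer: -52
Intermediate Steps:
s(J) = 1
s(-1)*(-40 + 4*(-3)) = 1*(-40 + 4*(-3)) = 1*(-40 - 12) = 1*(-52) = -52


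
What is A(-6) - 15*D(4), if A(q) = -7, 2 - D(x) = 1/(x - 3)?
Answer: -22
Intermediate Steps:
D(x) = 2 - 1/(-3 + x) (D(x) = 2 - 1/(x - 3) = 2 - 1/(-3 + x))
A(-6) - 15*D(4) = -7 - 15*(-7 + 2*4)/(-3 + 4) = -7 - 15*(-7 + 8)/1 = -7 - 15 = -22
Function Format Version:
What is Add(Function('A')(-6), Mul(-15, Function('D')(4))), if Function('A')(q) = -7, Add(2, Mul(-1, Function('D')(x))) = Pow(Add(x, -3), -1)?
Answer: -22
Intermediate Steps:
Function('D')(x) = Add(2, Mul(-1, Pow(Add(-3, x), -1))) (Function('D')(x) = Add(2, Mul(-1, Pow(Add(x, -3), -1))) = Add(2, Mul(-1, Pow(Add(-3, x), -1))))
Add(Function('A')(-6), Mul(-15, Function('D')(4))) = Add(-7, Mul(-15, Mul(Pow(Add(-3, 4), -1), Add(-7, Mul(2, 4))))) = Add(-7, Mul(-15, Mul(Pow(1, -1), Add(-7, 8)))) = Add(-7, Mul(-15, Mul(1, 1))) = Add(-7, Mul(-15, 1)) = Add(-7, -15) = -22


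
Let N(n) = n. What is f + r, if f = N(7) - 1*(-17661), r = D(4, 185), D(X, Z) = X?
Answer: 17672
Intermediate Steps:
r = 4
f = 17668 (f = 7 - 1*(-17661) = 7 + 17661 = 17668)
f + r = 17668 + 4 = 17672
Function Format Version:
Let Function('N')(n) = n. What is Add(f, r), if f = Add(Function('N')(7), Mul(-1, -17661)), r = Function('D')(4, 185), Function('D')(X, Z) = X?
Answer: 17672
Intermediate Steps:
r = 4
f = 17668 (f = Add(7, Mul(-1, -17661)) = Add(7, 17661) = 17668)
Add(f, r) = Add(17668, 4) = 17672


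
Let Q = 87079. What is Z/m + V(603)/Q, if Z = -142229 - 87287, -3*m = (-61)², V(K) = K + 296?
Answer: 1934239241/10452289 ≈ 185.05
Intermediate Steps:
V(K) = 296 + K
m = -3721/3 (m = -⅓*(-61)² = -⅓*3721 = -3721/3 ≈ -1240.3)
Z = -229516
Z/m + V(603)/Q = -229516/(-3721/3) + (296 + 603)/87079 = -229516*(-3/3721) + 899*(1/87079) = 688548/3721 + 29/2809 = 1934239241/10452289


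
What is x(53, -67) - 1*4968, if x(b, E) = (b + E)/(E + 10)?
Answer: -283162/57 ≈ -4967.8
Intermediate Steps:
x(b, E) = (E + b)/(10 + E)
x(53, -67) - 1*4968 = (-67 + 53)/(10 - 67) - 1*4968 = -14/(-57) - 4968 = -1/57*(-14) - 4968 = 14/57 - 4968 = -283162/57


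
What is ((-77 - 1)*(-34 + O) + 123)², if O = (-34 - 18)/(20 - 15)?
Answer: 321520761/25 ≈ 1.2861e+7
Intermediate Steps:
O = -52/5 ≈ -10.400
((-77 - 1)*(-34 + O) + 123)² = ((-77 - 1)*(-34 - 52/5) + 123)² = (-78*(-222/5) + 123)² = (17316/5 + 123)² = (17931/5)² = 321520761/25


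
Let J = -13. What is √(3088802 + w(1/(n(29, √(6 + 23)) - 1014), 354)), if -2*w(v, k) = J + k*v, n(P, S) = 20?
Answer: √762963542761/497 ≈ 1757.5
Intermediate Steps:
w(v, k) = 13/2 - k*v/2 (w(v, k) = -(-13 + k*v)/2 = 13/2 - k*v/2)
√(3088802 + w(1/(n(29, √(6 + 23)) - 1014), 354)) = √(3088802 + (13/2 - ½*354/(20 - 1014))) = √(3088802 + (13/2 - ½*354/(-994))) = √(3088802 + (13/2 - ½*354*(-1/994))) = √(3088802 + (13/2 + 177/994)) = √(3088802 + 3319/497) = √(1535137913/497) = √762963542761/497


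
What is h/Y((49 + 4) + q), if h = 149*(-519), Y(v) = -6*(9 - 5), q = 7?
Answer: 25777/8 ≈ 3222.1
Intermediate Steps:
Y(v) = -24 (Y(v) = -6*4 = -24)
h = -77331
h/Y((49 + 4) + q) = -77331/(-24) = -77331*(-1/24) = 25777/8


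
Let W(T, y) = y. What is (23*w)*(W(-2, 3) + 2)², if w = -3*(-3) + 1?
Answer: 5750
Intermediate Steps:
w = 10 (w = 9 + 1 = 10)
(23*w)*(W(-2, 3) + 2)² = (23*10)*(3 + 2)² = 230*5² = 230*25 = 5750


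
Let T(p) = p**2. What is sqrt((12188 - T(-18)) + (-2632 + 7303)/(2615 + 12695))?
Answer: sqrt(2780946843410)/15310 ≈ 108.92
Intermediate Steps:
sqrt((12188 - T(-18)) + (-2632 + 7303)/(2615 + 12695)) = sqrt((12188 - 1*(-18)**2) + (-2632 + 7303)/(2615 + 12695)) = sqrt((12188 - 1*324) + 4671/15310) = sqrt((12188 - 324) + 4671*(1/15310)) = sqrt(11864 + 4671/15310) = sqrt(181642511/15310) = sqrt(2780946843410)/15310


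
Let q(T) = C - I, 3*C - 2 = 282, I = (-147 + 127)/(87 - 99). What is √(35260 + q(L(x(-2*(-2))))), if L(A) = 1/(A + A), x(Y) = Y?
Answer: √35353 ≈ 188.02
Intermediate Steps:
I = 5/3 (I = -20/(-12) = -20*(-1/12) = 5/3 ≈ 1.6667)
C = 284/3 (C = ⅔ + (⅓)*282 = ⅔ + 94 = 284/3 ≈ 94.667)
L(A) = 1/(2*A)
q(T) = 93 (q(T) = 284/3 - 1*5/3 = 284/3 - 5/3 = 93)
√(35260 + q(L(x(-2*(-2))))) = √(35260 + 93) = √35353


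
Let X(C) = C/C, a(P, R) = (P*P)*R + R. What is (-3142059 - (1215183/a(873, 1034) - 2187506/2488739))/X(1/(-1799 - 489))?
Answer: -560209512290548679467/178293809482580 ≈ -3.1421e+6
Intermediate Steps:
a(P, R) = R + R*P² (a(P, R) = P²*R + R = R*P² + R = R + R*P²)
X(C) = 1
(-3142059 - (1215183/a(873, 1034) - 2187506/2488739))/X(1/(-1799 - 489)) = (-3142059 - (1215183/((1034*(1 + 873²))) - 2187506/2488739))/1 = (-3142059 - (1215183/((1034*(1 + 762129))) - 2187506*1/2488739))*1 = (-3142059 - (1215183/((1034*762130)) - 2187506/2488739))*1 = (-3142059 - (1215183/788042420 - 2187506/2488739))*1 = (-3142059 - 1*(-156438477152753/178293809482580))*1 = (-3142059 + 156438477152753/178293809482580)*1 = -560209512290548679467/178293809482580*1 = -560209512290548679467/178293809482580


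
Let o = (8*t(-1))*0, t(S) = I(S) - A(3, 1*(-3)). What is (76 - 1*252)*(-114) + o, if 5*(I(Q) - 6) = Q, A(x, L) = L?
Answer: 20064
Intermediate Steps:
I(Q) = 6 + Q/5
t(S) = 9 + S/5 (t(S) = (6 + S/5) - (-3) = (6 + S/5) - 1*(-3) = (6 + S/5) + 3 = 9 + S/5)
o = 0 (o = (8*(9 + (1/5)*(-1)))*0 = (8*(9 - 1/5))*0 = (8*(44/5))*0 = (352/5)*0 = 0)
(76 - 1*252)*(-114) + o = (76 - 1*252)*(-114) + 0 = (76 - 252)*(-114) + 0 = -176*(-114) + 0 = 20064 + 0 = 20064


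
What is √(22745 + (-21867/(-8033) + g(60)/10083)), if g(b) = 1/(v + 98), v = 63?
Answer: √3868340861646523180608711/13040474979 ≈ 150.82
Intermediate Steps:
g(b) = 1/161 (g(b) = 1/(63 + 98) = 1/161)
√(22745 + (-21867/(-8033) + g(60)/10083)) = √(22745 + (-21867/(-8033) + (1/161)/10083)) = √(22745 + (-21867*(-1/8033) + (1/161)*(1/10083))) = √(22745 + (21867/8033 + 1/1623363)) = √(22745 + 35498086754/13040474979) = √(296641101484109/13040474979) = √3868340861646523180608711/13040474979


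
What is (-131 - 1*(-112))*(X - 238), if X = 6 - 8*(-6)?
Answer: 3496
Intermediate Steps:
X = 54 (X = 6 + 48 = 54)
(-131 - 1*(-112))*(X - 238) = (-131 - 1*(-112))*(54 - 238) = (-131 + 112)*(-184) = -19*(-184) = 3496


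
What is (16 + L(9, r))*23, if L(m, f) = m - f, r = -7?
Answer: 736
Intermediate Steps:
(16 + L(9, r))*23 = (16 + (9 - 1*(-7)))*23 = (16 + (9 + 7))*23 = (16 + 16)*23 = 32*23 = 736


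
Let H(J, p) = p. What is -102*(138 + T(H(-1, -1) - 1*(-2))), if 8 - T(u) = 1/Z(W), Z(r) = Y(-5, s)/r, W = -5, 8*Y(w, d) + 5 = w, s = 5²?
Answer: -14484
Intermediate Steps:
s = 25
Y(w, d) = -5/8 + w/8
Z(r) = -5/(4*r) (Z(r) = (-5/8 + (⅛)*(-5))/r = (-5/8 - 5/8)/r = -5/(4*r))
T(u) = 4 (T(u) = 8 - 1/((-5/4/(-5))) = 8 - 1/((-5/4*(-⅕))) = 8 - 1/¼ = 8 - 1*4 = 8 - 4 = 4)
-102*(138 + T(H(-1, -1) - 1*(-2))) = -102*(138 + 4) = -102*142 = -14484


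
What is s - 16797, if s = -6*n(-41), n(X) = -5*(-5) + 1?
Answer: -16953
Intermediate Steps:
n(X) = 26 (n(X) = 25 + 1 = 26)
s = -156 (s = -6*26 = -156)
s - 16797 = -156 - 16797 = -16953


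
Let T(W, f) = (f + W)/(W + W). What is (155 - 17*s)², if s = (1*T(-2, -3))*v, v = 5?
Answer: 38025/16 ≈ 2376.6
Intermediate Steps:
T(W, f) = (W + f)/(2*W) (T(W, f) = (W + f)/((2*W)) = (W + f)*(1/(2*W)) = (W + f)/(2*W))
s = 25/4 (s = (1*((½)*(-2 - 3)/(-2)))*5 = (1*((½)*(-½)*(-5)))*5 = (1*(5/4))*5 = (5/4)*5 = 25/4 ≈ 6.2500)
(155 - 17*s)² = (155 - 17*25/4)² = (155 - 425/4)² = (195/4)² = 38025/16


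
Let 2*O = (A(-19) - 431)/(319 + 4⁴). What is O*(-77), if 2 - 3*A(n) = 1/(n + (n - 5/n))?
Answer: 35636678/1236825 ≈ 28.813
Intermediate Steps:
A(n) = ⅔ - 1/(3*(-5/n + 2*n)) (A(n) = ⅔ - 1/(3*(n + (n - 5/n))) = ⅔ - 1/(3*(-5/n + 2*n)))
O = -462814/1236825 (O = (((-10 - 1*(-19) + 4*(-19)²)/(3*(-5 + 2*(-19)²)) - 431)/(319 + 4⁴))/2 = (((-10 + 19 + 4*361)/(3*(-5 + 2*361)) - 431)/(319 + 256))/2 = (((-10 + 19 + 1444)/(3*(-5 + 722)) - 431)/575)/2 = (((⅓)*1453/717 - 431)*(1/575))/2 = (((⅓)*(1/717)*1453 - 431)*(1/575))/2 = ((1453/2151 - 431)*(1/575))/2 = (-925628/2151*1/575)/2 = (½)*(-925628/1236825) = -462814/1236825 ≈ -0.37420)
O*(-77) = -462814/1236825*(-77) = 35636678/1236825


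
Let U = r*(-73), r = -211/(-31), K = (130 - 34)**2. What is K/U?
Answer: -285696/15403 ≈ -18.548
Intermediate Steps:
K = 9216 (K = 96**2 = 9216)
r = 211/31 (r = -211*(-1/31) = 211/31 ≈ 6.8064)
U = -15403/31 (U = (211/31)*(-73) = -15403/31 ≈ -496.87)
K/U = 9216/(-15403/31) = 9216*(-31/15403) = -285696/15403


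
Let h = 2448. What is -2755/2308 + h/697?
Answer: 219397/94628 ≈ 2.3185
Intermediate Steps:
-2755/2308 + h/697 = -2755/2308 + 2448/697 = -2755*1/2308 + 2448*(1/697) = -2755/2308 + 144/41 = 219397/94628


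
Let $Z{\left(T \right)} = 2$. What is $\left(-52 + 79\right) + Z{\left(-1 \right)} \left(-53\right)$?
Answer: $-79$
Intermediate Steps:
$\left(-52 + 79\right) + Z{\left(-1 \right)} \left(-53\right) = \left(-52 + 79\right) + 2 \left(-53\right) = 27 - 106 = -79$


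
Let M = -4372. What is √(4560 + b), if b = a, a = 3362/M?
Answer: √21786723094/2186 ≈ 67.522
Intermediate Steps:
a = -1681/2186 (a = 3362/(-4372) = 3362*(-1/4372) = -1681/2186 ≈ -0.76898)
b = -1681/2186 ≈ -0.76898
√(4560 + b) = √(4560 - 1681/2186) = √(9966479/2186) = √21786723094/2186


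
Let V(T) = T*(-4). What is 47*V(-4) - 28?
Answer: 724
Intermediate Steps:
V(T) = -4*T
47*V(-4) - 28 = 47*(-4*(-4)) - 28 = 47*16 - 28 = 752 - 28 = 724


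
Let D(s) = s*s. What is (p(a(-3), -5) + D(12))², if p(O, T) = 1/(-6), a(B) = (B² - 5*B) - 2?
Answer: 744769/36 ≈ 20688.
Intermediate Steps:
D(s) = s²
a(B) = -2 + B² - 5*B
p(O, T) = -⅙
(p(a(-3), -5) + D(12))² = (-⅙ + 12²)² = (-⅙ + 144)² = (863/6)² = 744769/36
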